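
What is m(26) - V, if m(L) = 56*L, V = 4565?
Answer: -3109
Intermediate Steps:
m(26) - V = 56*26 - 1*4565 = 1456 - 4565 = -3109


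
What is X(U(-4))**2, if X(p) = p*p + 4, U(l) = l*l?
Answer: 67600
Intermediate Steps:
U(l) = l**2
X(p) = 4 + p**2 (X(p) = p**2 + 4 = 4 + p**2)
X(U(-4))**2 = (4 + ((-4)**2)**2)**2 = (4 + 16**2)**2 = (4 + 256)**2 = 260**2 = 67600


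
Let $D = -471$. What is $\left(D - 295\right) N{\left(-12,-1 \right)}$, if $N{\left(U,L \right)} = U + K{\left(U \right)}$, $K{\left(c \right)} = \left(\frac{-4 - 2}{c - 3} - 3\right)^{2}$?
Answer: $\frac{100346}{25} \approx 4013.8$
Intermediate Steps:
$K{\left(c \right)} = \left(-3 - \frac{6}{-3 + c}\right)^{2}$ ($K{\left(c \right)} = \left(- \frac{6}{-3 + c} - 3\right)^{2} = \left(-3 - \frac{6}{-3 + c}\right)^{2}$)
$N{\left(U,L \right)} = U + \frac{9 \left(-1 + U\right)^{2}}{\left(-3 + U\right)^{2}}$
$\left(D - 295\right) N{\left(-12,-1 \right)} = \left(-471 - 295\right) \left(-12 + \frac{9 \left(-1 - 12\right)^{2}}{\left(-3 - 12\right)^{2}}\right) = - 766 \left(-12 + \frac{9 \left(-13\right)^{2}}{225}\right) = - 766 \left(-12 + 9 \cdot 169 \cdot \frac{1}{225}\right) = - 766 \left(-12 + \frac{169}{25}\right) = \left(-766\right) \left(- \frac{131}{25}\right) = \frac{100346}{25}$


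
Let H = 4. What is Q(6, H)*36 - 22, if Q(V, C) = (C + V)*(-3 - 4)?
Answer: -2542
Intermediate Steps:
Q(V, C) = -7*C - 7*V (Q(V, C) = (C + V)*(-7) = -7*C - 7*V)
Q(6, H)*36 - 22 = (-7*4 - 7*6)*36 - 22 = (-28 - 42)*36 - 22 = -70*36 - 22 = -2520 - 22 = -2542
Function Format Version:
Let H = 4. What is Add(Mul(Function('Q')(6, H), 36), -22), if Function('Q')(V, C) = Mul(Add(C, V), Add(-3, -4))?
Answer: -2542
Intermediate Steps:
Function('Q')(V, C) = Add(Mul(-7, C), Mul(-7, V)) (Function('Q')(V, C) = Mul(Add(C, V), -7) = Add(Mul(-7, C), Mul(-7, V)))
Add(Mul(Function('Q')(6, H), 36), -22) = Add(Mul(Add(Mul(-7, 4), Mul(-7, 6)), 36), -22) = Add(Mul(Add(-28, -42), 36), -22) = Add(Mul(-70, 36), -22) = Add(-2520, -22) = -2542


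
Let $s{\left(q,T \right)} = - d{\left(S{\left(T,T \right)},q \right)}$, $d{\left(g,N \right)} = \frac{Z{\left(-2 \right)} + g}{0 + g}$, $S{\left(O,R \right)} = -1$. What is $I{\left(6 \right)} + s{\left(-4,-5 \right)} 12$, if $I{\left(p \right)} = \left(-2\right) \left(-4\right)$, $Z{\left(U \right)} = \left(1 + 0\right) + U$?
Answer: $-16$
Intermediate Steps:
$Z{\left(U \right)} = 1 + U$
$I{\left(p \right)} = 8$
$d{\left(g,N \right)} = \frac{-1 + g}{g}$ ($d{\left(g,N \right)} = \frac{\left(1 - 2\right) + g}{0 + g} = \frac{-1 + g}{g}$)
$s{\left(q,T \right)} = -2$ ($s{\left(q,T \right)} = - \frac{-1 - 1}{-1} = - \left(-1\right) \left(-2\right) = \left(-1\right) 2 = -2$)
$I{\left(6 \right)} + s{\left(-4,-5 \right)} 12 = 8 - 24 = -16$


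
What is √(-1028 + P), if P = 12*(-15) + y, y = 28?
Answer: 2*I*√295 ≈ 34.351*I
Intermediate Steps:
P = -152 (P = 12*(-15) + 28 = -180 + 28 = -152)
√(-1028 + P) = √(-1028 - 152) = √(-1180) = 2*I*√295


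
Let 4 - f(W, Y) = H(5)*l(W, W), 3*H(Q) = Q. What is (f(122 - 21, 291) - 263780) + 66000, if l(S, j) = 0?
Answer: -197776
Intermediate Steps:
H(Q) = Q/3
f(W, Y) = 4 (f(W, Y) = 4 - (1/3)*5*0 = 4 - 5*0/3 = 4 - 1*0 = 4 + 0 = 4)
(f(122 - 21, 291) - 263780) + 66000 = (4 - 263780) + 66000 = -263776 + 66000 = -197776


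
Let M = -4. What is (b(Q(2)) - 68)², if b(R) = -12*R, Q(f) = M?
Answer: 400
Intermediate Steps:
Q(f) = -4
(b(Q(2)) - 68)² = (-12*(-4) - 68)² = (48 - 68)² = (-20)² = 400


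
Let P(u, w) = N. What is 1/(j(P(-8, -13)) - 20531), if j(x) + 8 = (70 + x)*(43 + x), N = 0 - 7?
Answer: -1/18271 ≈ -5.4732e-5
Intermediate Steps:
N = -7
P(u, w) = -7
j(x) = -8 + (43 + x)*(70 + x) (j(x) = -8 + (70 + x)*(43 + x) = -8 + (43 + x)*(70 + x))
1/(j(P(-8, -13)) - 20531) = 1/((3002 + (-7)² + 113*(-7)) - 20531) = 1/((3002 + 49 - 791) - 20531) = 1/(2260 - 20531) = 1/(-18271) = -1/18271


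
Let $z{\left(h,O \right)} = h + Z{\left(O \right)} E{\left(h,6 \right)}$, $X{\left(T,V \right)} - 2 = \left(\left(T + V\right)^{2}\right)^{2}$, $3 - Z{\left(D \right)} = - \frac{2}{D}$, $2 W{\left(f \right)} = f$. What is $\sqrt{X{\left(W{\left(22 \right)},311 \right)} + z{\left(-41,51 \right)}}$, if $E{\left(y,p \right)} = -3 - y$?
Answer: $\frac{\sqrt{27961717396407}}{51} \approx 1.0368 \cdot 10^{5}$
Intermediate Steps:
$W{\left(f \right)} = \frac{f}{2}$
$Z{\left(D \right)} = 3 + \frac{2}{D}$ ($Z{\left(D \right)} = 3 - - \frac{2}{D} = 3 + \frac{2}{D}$)
$X{\left(T,V \right)} = 2 + \left(T + V\right)^{4}$ ($X{\left(T,V \right)} = 2 + \left(\left(T + V\right)^{2}\right)^{2} = 2 + \left(T + V\right)^{4}$)
$z{\left(h,O \right)} = h + \left(-3 - h\right) \left(3 + \frac{2}{O}\right)$ ($z{\left(h,O \right)} = h + \left(3 + \frac{2}{O}\right) \left(-3 - h\right) = h + \left(-3 - h\right) \left(3 + \frac{2}{O}\right)$)
$\sqrt{X{\left(W{\left(22 \right)},311 \right)} + z{\left(-41,51 \right)}} = \sqrt{\left(2 + \left(\frac{1}{2} \cdot 22 + 311\right)^{4}\right) + \frac{51 \left(-41\right) - \left(2 + 3 \cdot 51\right) \left(3 - 41\right)}{51}} = \sqrt{\left(2 + \left(11 + 311\right)^{4}\right) + \frac{-2091 - \left(2 + 153\right) \left(-38\right)}{51}} = \sqrt{\left(2 + 322^{4}\right) + \frac{-2091 - 155 \left(-38\right)}{51}} = \sqrt{\left(2 + 10750371856\right) + \frac{-2091 + 5890}{51}} = \sqrt{10750371858 + \frac{1}{51} \cdot 3799} = \sqrt{10750371858 + \frac{3799}{51}} = \sqrt{\frac{548268968557}{51}} = \frac{\sqrt{27961717396407}}{51}$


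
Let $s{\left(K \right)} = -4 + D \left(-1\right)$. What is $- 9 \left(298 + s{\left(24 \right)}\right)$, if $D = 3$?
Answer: $-2619$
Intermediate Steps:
$s{\left(K \right)} = -7$ ($s{\left(K \right)} = -4 + 3 \left(-1\right) = -4 - 3 = -7$)
$- 9 \left(298 + s{\left(24 \right)}\right) = - 9 \left(298 - 7\right) = \left(-9\right) 291 = -2619$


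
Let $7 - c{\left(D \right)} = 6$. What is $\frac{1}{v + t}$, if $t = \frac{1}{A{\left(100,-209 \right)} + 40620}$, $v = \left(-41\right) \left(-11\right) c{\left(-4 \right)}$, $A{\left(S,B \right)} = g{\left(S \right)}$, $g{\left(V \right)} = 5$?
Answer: $\frac{40625}{18321876} \approx 0.0022173$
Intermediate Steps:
$c{\left(D \right)} = 1$ ($c{\left(D \right)} = 7 - 6 = 1$)
$A{\left(S,B \right)} = 5$
$v = 451$ ($v = \left(-41\right) \left(-11\right) 1 = 451 \cdot 1 = 451$)
$t = \frac{1}{40625}$ ($t = \frac{1}{5 + 40620} = \frac{1}{40625} \approx 2.4615 \cdot 10^{-5}$)
$\frac{1}{v + t} = \frac{1}{451 + \frac{1}{40625}} = \frac{1}{\frac{18321876}{40625}} = \frac{40625}{18321876}$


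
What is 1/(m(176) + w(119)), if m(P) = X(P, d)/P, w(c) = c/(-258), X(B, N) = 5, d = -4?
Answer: -22704/9827 ≈ -2.3104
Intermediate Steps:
w(c) = -c/258 (w(c) = c*(-1/258) = -c/258)
m(P) = 5/P
1/(m(176) + w(119)) = 1/(5/176 - 1/258*119) = 1/(5*(1/176) - 119/258) = 1/(5/176 - 119/258) = 1/(-9827/22704) = -22704/9827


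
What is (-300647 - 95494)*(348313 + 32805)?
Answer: -150976465638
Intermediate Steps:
(-300647 - 95494)*(348313 + 32805) = -396141*381118 = -150976465638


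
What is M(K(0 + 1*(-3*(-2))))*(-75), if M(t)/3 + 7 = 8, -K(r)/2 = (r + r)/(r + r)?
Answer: -225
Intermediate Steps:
K(r) = -2 (K(r) = -2*(r + r)/(r + r) = -2*2*r/(2*r) = -2*2*r*1/(2*r) = -2*1 = -2)
M(t) = 3 (M(t) = -21 + 3*8 = -21 + 24 = 3)
M(K(0 + 1*(-3*(-2))))*(-75) = 3*(-75) = -225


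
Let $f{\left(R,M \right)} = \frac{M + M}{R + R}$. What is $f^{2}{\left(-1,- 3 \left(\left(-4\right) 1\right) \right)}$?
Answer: $144$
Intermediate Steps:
$f{\left(R,M \right)} = \frac{M}{R}$ ($f{\left(R,M \right)} = \frac{2 M}{2 R} = 2 M \frac{1}{2 R} = \frac{M}{R}$)
$f^{2}{\left(-1,- 3 \left(\left(-4\right) 1\right) \right)} = \left(\frac{\left(-3\right) \left(\left(-4\right) 1\right)}{-1}\right)^{2} = \left(\left(-3\right) \left(-4\right) \left(-1\right)\right)^{2} = \left(12 \left(-1\right)\right)^{2} = \left(-12\right)^{2} = 144$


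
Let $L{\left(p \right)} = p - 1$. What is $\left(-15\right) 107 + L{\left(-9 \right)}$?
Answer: $-1615$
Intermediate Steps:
$L{\left(p \right)} = -1 + p$ ($L{\left(p \right)} = p - 1 = -1 + p$)
$\left(-15\right) 107 + L{\left(-9 \right)} = \left(-15\right) 107 - 10 = -1605 - 10 = -1615$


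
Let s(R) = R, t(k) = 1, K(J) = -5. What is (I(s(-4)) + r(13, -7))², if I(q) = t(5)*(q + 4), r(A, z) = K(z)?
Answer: 25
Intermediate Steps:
r(A, z) = -5
I(q) = 4 + q (I(q) = 1*(q + 4) = 1*(4 + q) = 4 + q)
(I(s(-4)) + r(13, -7))² = ((4 - 4) - 5)² = (0 - 5)² = (-5)² = 25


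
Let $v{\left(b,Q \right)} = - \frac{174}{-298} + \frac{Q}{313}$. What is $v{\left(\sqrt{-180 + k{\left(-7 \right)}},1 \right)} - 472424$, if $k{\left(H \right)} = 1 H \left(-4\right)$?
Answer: $- \frac{22032410708}{46637} \approx -4.7242 \cdot 10^{5}$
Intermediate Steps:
$k{\left(H \right)} = - 4 H$ ($k{\left(H \right)} = 1 \left(- 4 H\right) = - 4 H$)
$v{\left(b,Q \right)} = \frac{87}{149} + \frac{Q}{313}$ ($v{\left(b,Q \right)} = \left(-174\right) \left(- \frac{1}{298}\right) + Q \frac{1}{313} = \frac{87}{149} + \frac{Q}{313}$)
$v{\left(\sqrt{-180 + k{\left(-7 \right)}},1 \right)} - 472424 = \left(\frac{87}{149} + \frac{1}{313} \cdot 1\right) - 472424 = \left(\frac{87}{149} + \frac{1}{313}\right) - 472424 = \frac{27380}{46637} - 472424 = - \frac{22032410708}{46637}$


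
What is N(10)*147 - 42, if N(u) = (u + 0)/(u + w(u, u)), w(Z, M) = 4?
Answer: 63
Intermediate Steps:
N(u) = u/(4 + u) (N(u) = (u + 0)/(u + 4) = u/(4 + u))
N(10)*147 - 42 = (10/(4 + 10))*147 - 42 = (10/14)*147 - 42 = (10*(1/14))*147 - 42 = (5/7)*147 - 42 = 105 - 42 = 63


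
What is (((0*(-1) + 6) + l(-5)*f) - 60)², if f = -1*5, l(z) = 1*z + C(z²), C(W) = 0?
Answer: 841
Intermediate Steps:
l(z) = z (l(z) = 1*z + 0 = z + 0 = z)
f = -5
(((0*(-1) + 6) + l(-5)*f) - 60)² = (((0*(-1) + 6) - 5*(-5)) - 60)² = (((0 + 6) + 25) - 60)² = ((6 + 25) - 60)² = (31 - 60)² = (-29)² = 841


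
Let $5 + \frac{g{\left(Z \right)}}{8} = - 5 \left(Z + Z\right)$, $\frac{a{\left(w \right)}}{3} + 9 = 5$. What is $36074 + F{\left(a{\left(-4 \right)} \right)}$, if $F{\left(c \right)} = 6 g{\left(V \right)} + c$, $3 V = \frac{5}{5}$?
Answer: $35662$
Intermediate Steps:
$V = \frac{1}{3}$ ($V = \frac{5 \cdot \frac{1}{5}}{3} = \frac{1}{3} \cdot 1 = \frac{1}{3} \approx 0.33333$)
$a{\left(w \right)} = -12$ ($a{\left(w \right)} = -27 + 3 \cdot 5 = -27 + 15 = -12$)
$g{\left(Z \right)} = -40 - 80 Z$ ($g{\left(Z \right)} = -40 + 8 \left(- 5 \left(Z + Z\right)\right) = -40 + 8 \left(- 5 \cdot 2 Z\right) = -40 + 8 \left(- 10 Z\right) = -40 - 80 Z$)
$F{\left(c \right)} = -400 + c$ ($F{\left(c \right)} = 6 \left(-40 - \frac{80}{3}\right) + c = 6 \left(- \frac{200}{3}\right) + c = -400 + c$)
$36074 + F{\left(a{\left(-4 \right)} \right)} = 36074 - 412 = 35662$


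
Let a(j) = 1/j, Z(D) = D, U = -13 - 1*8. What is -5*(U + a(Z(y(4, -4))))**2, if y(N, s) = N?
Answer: -34445/16 ≈ -2152.8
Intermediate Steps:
U = -21 (U = -13 - 8 = -21)
-5*(U + a(Z(y(4, -4))))**2 = -5*(-21 + 1/4)**2 = -5*(-83/4)**2 = -5*6889/16 = -34445/16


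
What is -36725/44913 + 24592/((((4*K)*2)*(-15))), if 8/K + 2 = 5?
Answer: -69765781/898260 ≈ -77.668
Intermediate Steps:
K = 8/3 (K = 8/(-2 + 5) = 8/3 ≈ 2.6667)
-36725/44913 + 24592/((((4*K)*2)*(-15))) = -36725/44913 + 24592/((((4*(8/3))*2)*(-15))) = -36725*1/44913 + 24592/((((32/3)*2)*(-15))) = -36725/44913 + 24592/(((64/3)*(-15))) = -36725/44913 + 24592/(-320) = -36725/44913 + 24592*(-1/320) = -36725/44913 - 1537/20 = -69765781/898260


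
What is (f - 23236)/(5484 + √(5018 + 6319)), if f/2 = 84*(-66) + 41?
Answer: -62594376/10020973 + 11414*√11337/10020973 ≈ -6.1251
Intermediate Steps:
f = -11006 (f = 2*(84*(-66) + 41) = 2*(-5544 + 41) = 2*(-5503) = -11006)
(f - 23236)/(5484 + √(5018 + 6319)) = (-11006 - 23236)/(5484 + √(5018 + 6319)) = -34242/(5484 + √11337)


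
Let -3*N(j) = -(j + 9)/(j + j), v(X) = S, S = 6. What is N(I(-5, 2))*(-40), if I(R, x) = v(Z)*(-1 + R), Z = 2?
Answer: -5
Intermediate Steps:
v(X) = 6
I(R, x) = -6 + 6*R (I(R, x) = 6*(-1 + R) = -6 + 6*R)
N(j) = (9 + j)/(6*j) (N(j) = -(-1)*(j + 9)/(j + j)/3 = -(-1)*(9 + j)/((2*j))/3 = -(-1)*(9 + j)*(1/(2*j))/3 = -(-1)*(9 + j)/(2*j)/3 = -(-1)*(9 + j)/(6*j) = (9 + j)/(6*j))
N(I(-5, 2))*(-40) = ((9 + (-6 + 6*(-5)))/(6*(-6 + 6*(-5))))*(-40) = ((9 + (-6 - 30))/(6*(-6 - 30)))*(-40) = ((⅙)*(9 - 36)/(-36))*(-40) = ((⅙)*(-1/36)*(-27))*(-40) = (⅛)*(-40) = -5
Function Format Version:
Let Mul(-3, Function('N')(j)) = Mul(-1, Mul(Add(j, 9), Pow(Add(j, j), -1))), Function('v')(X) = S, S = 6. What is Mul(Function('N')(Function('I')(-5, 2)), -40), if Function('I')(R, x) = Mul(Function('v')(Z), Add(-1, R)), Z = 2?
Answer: -5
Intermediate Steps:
Function('v')(X) = 6
Function('I')(R, x) = Add(-6, Mul(6, R)) (Function('I')(R, x) = Mul(6, Add(-1, R)) = Add(-6, Mul(6, R)))
Function('N')(j) = Mul(Rational(1, 6), Pow(j, -1), Add(9, j)) (Function('N')(j) = Mul(Rational(-1, 3), Mul(-1, Mul(Add(j, 9), Pow(Add(j, j), -1)))) = Mul(Rational(-1, 3), Mul(-1, Mul(Add(9, j), Pow(Mul(2, j), -1)))) = Mul(Rational(-1, 3), Mul(-1, Mul(Add(9, j), Mul(Rational(1, 2), Pow(j, -1))))) = Mul(Rational(-1, 3), Mul(-1, Mul(Rational(1, 2), Pow(j, -1), Add(9, j)))) = Mul(Rational(-1, 3), Mul(Rational(-1, 2), Pow(j, -1), Add(9, j))) = Mul(Rational(1, 6), Pow(j, -1), Add(9, j)))
Mul(Function('N')(Function('I')(-5, 2)), -40) = Mul(Mul(Rational(1, 6), Pow(Add(-6, Mul(6, -5)), -1), Add(9, Add(-6, Mul(6, -5)))), -40) = Mul(Mul(Rational(1, 6), Pow(Add(-6, -30), -1), Add(9, Add(-6, -30))), -40) = Mul(Mul(Rational(1, 6), Pow(-36, -1), Add(9, -36)), -40) = Mul(Mul(Rational(1, 6), Rational(-1, 36), -27), -40) = Mul(Rational(1, 8), -40) = -5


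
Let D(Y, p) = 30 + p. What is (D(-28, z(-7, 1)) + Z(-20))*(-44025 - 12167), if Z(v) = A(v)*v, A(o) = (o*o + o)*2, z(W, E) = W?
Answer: 852825984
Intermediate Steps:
A(o) = 2*o + 2*o² (A(o) = (o² + o)*2 = (o + o²)*2 = 2*o + 2*o²)
Z(v) = 2*v²*(1 + v) (Z(v) = (2*v*(1 + v))*v = 2*v²*(1 + v))
(D(-28, z(-7, 1)) + Z(-20))*(-44025 - 12167) = ((30 - 7) + 2*(-20)²*(1 - 20))*(-44025 - 12167) = (23 + 2*400*(-19))*(-56192) = (23 - 15200)*(-56192) = -15177*(-56192) = 852825984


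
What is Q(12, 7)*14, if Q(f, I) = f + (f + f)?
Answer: 504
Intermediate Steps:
Q(f, I) = 3*f (Q(f, I) = f + 2*f = 3*f)
Q(12, 7)*14 = (3*12)*14 = 36*14 = 504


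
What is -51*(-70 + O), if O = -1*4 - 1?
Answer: 3825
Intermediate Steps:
O = -5 (O = -4 - 1 = -5)
-51*(-70 + O) = -51*(-70 - 5) = -51*(-75) = 3825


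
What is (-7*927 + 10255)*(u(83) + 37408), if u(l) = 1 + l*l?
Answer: 166826268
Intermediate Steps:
u(l) = 1 + l²
(-7*927 + 10255)*(u(83) + 37408) = (-7*927 + 10255)*((1 + 83²) + 37408) = (-6489 + 10255)*((1 + 6889) + 37408) = 3766*(6890 + 37408) = 3766*44298 = 166826268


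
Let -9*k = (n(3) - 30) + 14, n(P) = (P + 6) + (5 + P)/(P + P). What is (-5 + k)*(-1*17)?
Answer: 2006/27 ≈ 74.296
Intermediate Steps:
n(P) = 6 + P + (5 + P)/(2*P) (n(P) = (6 + P) + (5 + P)/((2*P)) = (6 + P) + (5 + P)*(1/(2*P)) = (6 + P) + (5 + P)/(2*P) = 6 + P + (5 + P)/(2*P))
k = 17/27 (k = -(((13/2 + 3 + (5/2)/3) - 30) + 14)/9 = -(((13/2 + 3 + (5/2)*(1/3)) - 30) + 14)/9 = -(((13/2 + 3 + 5/6) - 30) + 14)/9 = -((31/3 - 30) + 14)/9 = -(-59/3 + 14)/9 = -1/9*(-17/3) = 17/27 ≈ 0.62963)
(-5 + k)*(-1*17) = (-5 + 17/27)*(-1*17) = -118/27*(-17) = 2006/27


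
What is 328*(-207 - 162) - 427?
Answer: -121459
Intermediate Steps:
328*(-207 - 162) - 427 = 328*(-369) - 427 = -121032 - 427 = -121459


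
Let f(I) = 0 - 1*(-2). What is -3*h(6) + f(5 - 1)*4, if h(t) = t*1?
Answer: -10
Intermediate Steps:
h(t) = t
f(I) = 2 (f(I) = 0 + 2 = 2)
-3*h(6) + f(5 - 1)*4 = -3*6 + 2*4 = -18 + 8 = -10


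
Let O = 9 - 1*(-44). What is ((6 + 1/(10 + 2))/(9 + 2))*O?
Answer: 3869/132 ≈ 29.311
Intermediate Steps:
O = 53 (O = 9 + 44 = 53)
((6 + 1/(10 + 2))/(9 + 2))*O = ((6 + 1/(10 + 2))/(9 + 2))*53 = ((6 + 1/12)/11)*53 = ((6 + 1/12)*(1/11))*53 = ((73/12)*(1/11))*53 = (73/132)*53 = 3869/132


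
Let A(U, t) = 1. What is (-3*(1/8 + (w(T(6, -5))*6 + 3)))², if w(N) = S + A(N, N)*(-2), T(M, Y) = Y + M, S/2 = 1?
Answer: 5625/64 ≈ 87.891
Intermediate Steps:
S = 2 (S = 2*1 = 2)
T(M, Y) = M + Y
w(N) = 0 (w(N) = 2 + 1*(-2) = 2 - 2 = 0)
(-3*(1/8 + (w(T(6, -5))*6 + 3)))² = (-3*(1/8 + (0*6 + 3)))² = (-3*(1*(⅛) + (0 + 3)))² = (-3*(⅛ + 3))² = (-3*25/8)² = (-75/8)² = 5625/64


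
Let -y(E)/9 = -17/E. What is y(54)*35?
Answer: 595/6 ≈ 99.167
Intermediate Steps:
y(E) = 153/E (y(E) = -(-153)/E = 153/E)
y(54)*35 = (153/54)*35 = (153*(1/54))*35 = (17/6)*35 = 595/6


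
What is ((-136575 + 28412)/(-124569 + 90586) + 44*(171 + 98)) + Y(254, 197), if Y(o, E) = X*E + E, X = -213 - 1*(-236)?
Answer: 563002575/33983 ≈ 16567.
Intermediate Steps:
X = 23 (X = -213 + 236 = 23)
Y(o, E) = 24*E (Y(o, E) = 23*E + E = 24*E)
((-136575 + 28412)/(-124569 + 90586) + 44*(171 + 98)) + Y(254, 197) = ((-136575 + 28412)/(-124569 + 90586) + 44*(171 + 98)) + 24*197 = (-108163/(-33983) + 44*269) + 4728 = (-108163*(-1/33983) + 11836) + 4728 = (108163/33983 + 11836) + 4728 = 402330951/33983 + 4728 = 563002575/33983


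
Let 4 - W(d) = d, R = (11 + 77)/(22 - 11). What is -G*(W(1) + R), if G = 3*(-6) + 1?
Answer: 187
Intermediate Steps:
R = 8 (R = 88/11 = 88*(1/11) = 8)
G = -17 (G = -18 + 1 = -17)
W(d) = 4 - d
-G*(W(1) + R) = -(-17)*((4 - 1*1) + 8) = -(-17)*((4 - 1) + 8) = -(-17)*(3 + 8) = -(-17)*11 = -1*(-187) = 187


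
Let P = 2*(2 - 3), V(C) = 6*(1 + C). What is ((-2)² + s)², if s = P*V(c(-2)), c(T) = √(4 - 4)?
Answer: 64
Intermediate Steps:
c(T) = 0 (c(T) = √0 = 0)
V(C) = 6 + 6*C
P = -2 (P = 2*(-1) = -2)
s = -12 (s = -2*(6 + 6*0) = -2*(6 + 0) = -2*6 = -12)
((-2)² + s)² = ((-2)² - 12)² = (4 - 12)² = (-8)² = 64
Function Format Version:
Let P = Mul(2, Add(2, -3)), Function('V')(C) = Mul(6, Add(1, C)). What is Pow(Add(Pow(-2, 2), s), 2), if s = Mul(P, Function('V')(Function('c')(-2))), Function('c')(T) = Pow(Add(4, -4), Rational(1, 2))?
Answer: 64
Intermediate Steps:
Function('c')(T) = 0 (Function('c')(T) = Pow(0, Rational(1, 2)) = 0)
Function('V')(C) = Add(6, Mul(6, C))
P = -2 (P = Mul(2, -1) = -2)
s = -12 (s = Mul(-2, Add(6, Mul(6, 0))) = Mul(-2, Add(6, 0)) = Mul(-2, 6) = -12)
Pow(Add(Pow(-2, 2), s), 2) = Pow(Add(Pow(-2, 2), -12), 2) = Pow(Add(4, -12), 2) = Pow(-8, 2) = 64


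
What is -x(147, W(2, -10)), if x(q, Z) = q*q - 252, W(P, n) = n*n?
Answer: -21357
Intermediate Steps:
W(P, n) = n²
x(q, Z) = -252 + q² (x(q, Z) = q² - 252 = -252 + q²)
-x(147, W(2, -10)) = -(-252 + 147²) = -(-252 + 21609) = -1*21357 = -21357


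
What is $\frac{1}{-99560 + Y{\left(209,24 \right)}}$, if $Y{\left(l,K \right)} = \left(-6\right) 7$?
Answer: $- \frac{1}{99602} \approx -1.004 \cdot 10^{-5}$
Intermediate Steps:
$Y{\left(l,K \right)} = -42$
$\frac{1}{-99560 + Y{\left(209,24 \right)}} = \frac{1}{-99560 - 42} = \frac{1}{-99602} = - \frac{1}{99602}$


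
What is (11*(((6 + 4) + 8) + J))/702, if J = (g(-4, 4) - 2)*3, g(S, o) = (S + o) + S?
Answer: 0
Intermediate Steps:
g(S, o) = o + 2*S
J = -18 (J = ((4 + 2*(-4)) - 2)*3 = ((4 - 8) - 2)*3 = (-4 - 2)*3 = -6*3 = -18)
(11*(((6 + 4) + 8) + J))/702 = (11*(((6 + 4) + 8) - 18))/702 = (11*((10 + 8) - 18))*(1/702) = (11*(18 - 18))*(1/702) = (11*0)*(1/702) = 0*(1/702) = 0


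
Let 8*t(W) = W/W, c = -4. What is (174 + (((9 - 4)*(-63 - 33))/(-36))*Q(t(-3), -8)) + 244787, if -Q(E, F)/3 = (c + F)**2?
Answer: 239201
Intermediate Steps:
t(W) = 1/8 (t(W) = (W/W)/8 = (1/8)*1 = 1/8)
Q(E, F) = -3*(-4 + F)**2
(174 + (((9 - 4)*(-63 - 33))/(-36))*Q(t(-3), -8)) + 244787 = (174 + (((9 - 4)*(-63 - 33))/(-36))*(-3*(-4 - 8)**2)) + 244787 = (174 + ((5*(-96))*(-1/36))*(-3*(-12)**2)) + 244787 = (174 + (-480*(-1/36))*(-3*144)) + 244787 = (174 + (40/3)*(-432)) + 244787 = (174 - 5760) + 244787 = -5586 + 244787 = 239201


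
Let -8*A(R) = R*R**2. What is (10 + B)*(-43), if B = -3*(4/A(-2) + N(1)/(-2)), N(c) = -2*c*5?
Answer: 731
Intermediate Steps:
N(c) = -10*c
A(R) = -R**3/8 (A(R) = -R*R**2/8 = -R**3/8)
B = -27 (B = -3*(4/((-1/8*(-2)**3)) - 10*1/(-2)) = -3*(4/((-1/8*(-8))) - 10*(-1/2)) = -3*(4/1 + 5) = -3*(4*1 + 5) = -3*(4 + 5) = -3*9 = -27)
(10 + B)*(-43) = (10 - 27)*(-43) = -17*(-43) = 731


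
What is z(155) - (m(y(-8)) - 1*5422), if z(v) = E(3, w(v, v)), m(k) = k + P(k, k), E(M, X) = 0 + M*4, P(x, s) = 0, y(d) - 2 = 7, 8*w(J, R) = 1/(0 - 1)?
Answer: 5425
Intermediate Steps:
w(J, R) = -⅛ (w(J, R) = 1/(8*(0 - 1)) = (⅛)/(-1) = (⅛)*(-1) = -⅛)
y(d) = 9 (y(d) = 2 + 7 = 9)
E(M, X) = 4*M (E(M, X) = 0 + 4*M = 4*M)
m(k) = k (m(k) = k + 0 = k)
z(v) = 12 (z(v) = 4*3 = 12)
z(155) - (m(y(-8)) - 1*5422) = 12 - (9 - 1*5422) = 12 - (9 - 5422) = 12 - 1*(-5413) = 12 + 5413 = 5425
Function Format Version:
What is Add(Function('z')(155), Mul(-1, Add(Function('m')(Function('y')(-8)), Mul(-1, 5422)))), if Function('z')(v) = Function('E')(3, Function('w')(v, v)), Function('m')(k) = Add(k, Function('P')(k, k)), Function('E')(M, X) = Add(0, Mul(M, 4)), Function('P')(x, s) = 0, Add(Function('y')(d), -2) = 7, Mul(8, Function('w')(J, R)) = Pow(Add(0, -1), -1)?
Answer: 5425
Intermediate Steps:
Function('w')(J, R) = Rational(-1, 8) (Function('w')(J, R) = Mul(Rational(1, 8), Pow(Add(0, -1), -1)) = Mul(Rational(1, 8), Pow(-1, -1)) = Mul(Rational(1, 8), -1) = Rational(-1, 8))
Function('y')(d) = 9 (Function('y')(d) = Add(2, 7) = 9)
Function('E')(M, X) = Mul(4, M) (Function('E')(M, X) = Add(0, Mul(4, M)) = Mul(4, M))
Function('m')(k) = k (Function('m')(k) = Add(k, 0) = k)
Function('z')(v) = 12 (Function('z')(v) = Mul(4, 3) = 12)
Add(Function('z')(155), Mul(-1, Add(Function('m')(Function('y')(-8)), Mul(-1, 5422)))) = Add(12, Mul(-1, Add(9, Mul(-1, 5422)))) = Add(12, Mul(-1, Add(9, -5422))) = Add(12, Mul(-1, -5413)) = Add(12, 5413) = 5425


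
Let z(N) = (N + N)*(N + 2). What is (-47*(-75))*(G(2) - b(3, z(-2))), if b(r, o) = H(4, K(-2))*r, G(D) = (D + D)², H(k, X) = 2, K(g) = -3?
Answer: 35250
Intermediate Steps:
z(N) = 2*N*(2 + N) (z(N) = (2*N)*(2 + N) = 2*N*(2 + N))
G(D) = 4*D² (G(D) = (2*D)² = 4*D²)
b(r, o) = 2*r
(-47*(-75))*(G(2) - b(3, z(-2))) = (-47*(-75))*(4*2² - 2*3) = 3525*(4*4 - 1*6) = 3525*(16 - 6) = 3525*10 = 35250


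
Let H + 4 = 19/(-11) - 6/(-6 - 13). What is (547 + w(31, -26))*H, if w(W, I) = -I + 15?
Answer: -665028/209 ≈ -3182.0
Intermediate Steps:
w(W, I) = 15 - I
H = -1131/209 (H = -4 + (19/(-11) - 6/(-6 - 13)) = -4 + (19*(-1/11) - 6/(-19)) = -4 + (-19/11 - 1/19*(-6)) = -4 + (-19/11 + 6/19) = -4 - 295/209 = -1131/209 ≈ -5.4115)
(547 + w(31, -26))*H = (547 + (15 - 1*(-26)))*(-1131/209) = (547 + (15 + 26))*(-1131/209) = (547 + 41)*(-1131/209) = 588*(-1131/209) = -665028/209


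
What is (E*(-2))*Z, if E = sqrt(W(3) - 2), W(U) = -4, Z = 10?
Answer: -20*I*sqrt(6) ≈ -48.99*I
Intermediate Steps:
E = I*sqrt(6) (E = sqrt(-4 - 2) = sqrt(-6) = I*sqrt(6) ≈ 2.4495*I)
(E*(-2))*Z = ((I*sqrt(6))*(-2))*10 = -2*I*sqrt(6)*10 = -20*I*sqrt(6)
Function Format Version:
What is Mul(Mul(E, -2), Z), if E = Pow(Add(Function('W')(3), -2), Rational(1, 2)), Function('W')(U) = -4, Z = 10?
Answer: Mul(-20, I, Pow(6, Rational(1, 2))) ≈ Mul(-48.990, I)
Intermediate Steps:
E = Mul(I, Pow(6, Rational(1, 2))) (E = Pow(Add(-4, -2), Rational(1, 2)) = Pow(-6, Rational(1, 2)) = Mul(I, Pow(6, Rational(1, 2))) ≈ Mul(2.4495, I))
Mul(Mul(E, -2), Z) = Mul(Mul(Mul(I, Pow(6, Rational(1, 2))), -2), 10) = Mul(Mul(-2, I, Pow(6, Rational(1, 2))), 10) = Mul(-20, I, Pow(6, Rational(1, 2)))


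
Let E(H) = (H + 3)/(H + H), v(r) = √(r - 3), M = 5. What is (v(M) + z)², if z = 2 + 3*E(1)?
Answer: (8 + √2)² ≈ 88.627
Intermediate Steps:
v(r) = √(-3 + r)
E(H) = (3 + H)/(2*H) (E(H) = (3 + H)/((2*H)) = (3 + H)*(1/(2*H)) = (3 + H)/(2*H))
z = 8 (z = 2 + 3*((½)*(3 + 1)/1) = 2 + 3*((½)*1*4) = 2 + 3*2 = 2 + 6 = 8)
(v(M) + z)² = (√(-3 + 5) + 8)² = (√2 + 8)² = (8 + √2)²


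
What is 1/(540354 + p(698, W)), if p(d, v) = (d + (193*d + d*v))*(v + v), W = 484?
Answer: 1/458640546 ≈ 2.1804e-9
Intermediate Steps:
p(d, v) = 2*v*(194*d + d*v) (p(d, v) = (194*d + d*v)*(2*v) = 2*v*(194*d + d*v))
1/(540354 + p(698, W)) = 1/(540354 + 2*698*484*(194 + 484)) = 1/(540354 + 2*698*484*678) = 1/(540354 + 458100192) = 1/458640546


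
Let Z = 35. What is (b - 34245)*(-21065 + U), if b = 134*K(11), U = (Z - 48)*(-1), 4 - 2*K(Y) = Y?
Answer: 730799128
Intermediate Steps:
K(Y) = 2 - Y/2
U = 13 (U = (35 - 48)*(-1) = -13*(-1) = 13)
b = -469 (b = 134*(2 - 1/2*11) = 134*(2 - 11/2) = 134*(-7/2) = -469)
(b - 34245)*(-21065 + U) = (-469 - 34245)*(-21065 + 13) = -34714*(-21052) = 730799128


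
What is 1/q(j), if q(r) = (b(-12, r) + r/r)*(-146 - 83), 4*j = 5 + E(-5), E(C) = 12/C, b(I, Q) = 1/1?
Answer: -1/458 ≈ -0.0021834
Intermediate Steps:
b(I, Q) = 1
j = 13/20 (j = (5 + 12/(-5))/4 = (5 + 12*(-⅕))/4 = (5 - 12/5)/4 = (¼)*(13/5) = 13/20 ≈ 0.65000)
q(r) = -458 (q(r) = (1 + r/r)*(-146 - 83) = (1 + 1)*(-229) = 2*(-229) = -458)
1/q(j) = 1/(-458) = -1/458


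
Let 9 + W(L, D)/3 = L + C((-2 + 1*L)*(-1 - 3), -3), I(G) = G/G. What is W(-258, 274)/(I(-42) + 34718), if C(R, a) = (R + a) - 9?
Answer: 761/11573 ≈ 0.065757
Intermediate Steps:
I(G) = 1
C(R, a) = -9 + R + a
W(L, D) = -39 - 9*L (W(L, D) = -27 + 3*(L + (-9 + (-2 + 1*L)*(-1 - 3) - 3)) = -27 + 3*(L + (-9 + (-2 + L)*(-4) - 3)) = -27 + 3*(L + (-9 + (8 - 4*L) - 3)) = -27 + 3*(L + (-4 - 4*L)) = -27 + 3*(-4 - 3*L) = -27 + (-12 - 9*L) = -39 - 9*L)
W(-258, 274)/(I(-42) + 34718) = (-39 - 9*(-258))/(1 + 34718) = (-39 + 2322)/34719 = 2283*(1/34719) = 761/11573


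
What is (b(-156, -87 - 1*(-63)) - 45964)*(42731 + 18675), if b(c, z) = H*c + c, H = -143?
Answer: -1462199672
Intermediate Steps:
b(c, z) = -142*c (b(c, z) = -143*c + c = -142*c)
(b(-156, -87 - 1*(-63)) - 45964)*(42731 + 18675) = (-142*(-156) - 45964)*(42731 + 18675) = (22152 - 45964)*61406 = -23812*61406 = -1462199672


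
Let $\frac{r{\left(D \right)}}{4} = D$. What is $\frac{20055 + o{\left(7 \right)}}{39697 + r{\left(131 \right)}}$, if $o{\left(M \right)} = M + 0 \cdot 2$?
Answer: $\frac{20062}{40221} \approx 0.49879$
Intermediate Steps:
$o{\left(M \right)} = M$ ($o{\left(M \right)} = M + 0 = M$)
$r{\left(D \right)} = 4 D$
$\frac{20055 + o{\left(7 \right)}}{39697 + r{\left(131 \right)}} = \frac{20055 + 7}{39697 + 4 \cdot 131} = \frac{20062}{39697 + 524} = \frac{20062}{40221}$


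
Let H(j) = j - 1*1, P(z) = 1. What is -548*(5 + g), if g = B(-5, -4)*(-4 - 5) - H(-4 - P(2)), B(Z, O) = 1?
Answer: -1096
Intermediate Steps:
H(j) = -1 + j (H(j) = j - 1 = -1 + j)
g = -3 (g = 1*(-4 - 5) - (-1 + (-4 - 1*1)) = 1*(-9) - (-1 + (-4 - 1)) = -9 - (-1 - 5) = -9 - 1*(-6) = -9 + 6 = -3)
-548*(5 + g) = -548*(5 - 3) = -548*2 = -137*8 = -1096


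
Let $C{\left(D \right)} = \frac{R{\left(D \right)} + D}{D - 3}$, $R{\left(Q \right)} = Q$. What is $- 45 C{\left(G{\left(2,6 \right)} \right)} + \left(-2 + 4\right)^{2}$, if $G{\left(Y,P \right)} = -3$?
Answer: $-41$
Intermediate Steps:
$C{\left(D \right)} = \frac{2 D}{-3 + D}$ ($C{\left(D \right)} = \frac{D + D}{D - 3} = \frac{2 D}{-3 + D}$)
$- 45 C{\left(G{\left(2,6 \right)} \right)} + \left(-2 + 4\right)^{2} = - 45 \cdot 2 \left(-3\right) \frac{1}{-3 - 3} + \left(-2 + 4\right)^{2} = - 45 \cdot 2 \left(-3\right) \frac{1}{-6} + 2^{2} = - 45 \cdot 2 \left(-3\right) \left(- \frac{1}{6}\right) + 4 = \left(-45\right) 1 + 4 = -45 + 4 = -41$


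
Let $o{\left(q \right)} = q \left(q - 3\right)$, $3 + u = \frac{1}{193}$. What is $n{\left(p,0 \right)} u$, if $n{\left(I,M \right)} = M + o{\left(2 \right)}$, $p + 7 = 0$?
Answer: $\frac{1156}{193} \approx 5.9896$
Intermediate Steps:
$u = - \frac{578}{193}$ ($u = -3 + \frac{1}{193} = - \frac{578}{193} \approx -2.9948$)
$p = -7$ ($p = -7 + 0 = -7$)
$o{\left(q \right)} = q \left(-3 + q\right)$
$n{\left(I,M \right)} = -2 + M$ ($n{\left(I,M \right)} = M + 2 \left(-3 + 2\right) = M + 2 \left(-1\right) = M - 2 = -2 + M$)
$n{\left(p,0 \right)} u = \left(-2 + 0\right) \left(- \frac{578}{193}\right) = \left(-2\right) \left(- \frac{578}{193}\right) = \frac{1156}{193}$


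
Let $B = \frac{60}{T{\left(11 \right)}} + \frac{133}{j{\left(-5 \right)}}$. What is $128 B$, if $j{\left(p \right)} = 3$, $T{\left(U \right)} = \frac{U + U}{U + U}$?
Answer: $\frac{40064}{3} \approx 13355.0$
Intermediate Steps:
$T{\left(U \right)} = 1$ ($T{\left(U \right)} = \frac{2 U}{2 U} = 2 U \frac{1}{2 U} = 1$)
$B = \frac{313}{3}$ ($B = \frac{60}{1} + \frac{133}{3} = 60 \cdot 1 + 133 \cdot \frac{1}{3} = 60 + \frac{133}{3} = \frac{313}{3} \approx 104.33$)
$128 B = 128 \cdot \frac{313}{3} = \frac{40064}{3}$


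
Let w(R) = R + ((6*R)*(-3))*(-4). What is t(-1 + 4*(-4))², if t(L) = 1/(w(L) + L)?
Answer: 1/1582564 ≈ 6.3189e-7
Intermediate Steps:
w(R) = 73*R (w(R) = R - 18*R*(-4) = R + 72*R = 73*R)
t(L) = 1/(74*L) (t(L) = 1/(73*L + L) = 1/(74*L))
t(-1 + 4*(-4))² = (1/(74*(-1 + 4*(-4))))² = (1/(74*(-1 - 16)))² = ((1/74)/(-17))² = ((1/74)*(-1/17))² = (-1/1258)² = 1/1582564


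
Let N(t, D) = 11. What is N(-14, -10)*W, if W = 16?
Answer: 176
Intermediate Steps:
N(-14, -10)*W = 11*16 = 176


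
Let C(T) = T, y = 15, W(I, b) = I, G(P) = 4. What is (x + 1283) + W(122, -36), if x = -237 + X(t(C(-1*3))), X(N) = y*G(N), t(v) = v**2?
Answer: 1228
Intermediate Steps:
X(N) = 60 (X(N) = 15*4 = 60)
x = -177 (x = -237 + 60 = -177)
(x + 1283) + W(122, -36) = (-177 + 1283) + 122 = 1106 + 122 = 1228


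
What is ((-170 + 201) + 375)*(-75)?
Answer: -30450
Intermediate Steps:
((-170 + 201) + 375)*(-75) = (31 + 375)*(-75) = 406*(-75) = -30450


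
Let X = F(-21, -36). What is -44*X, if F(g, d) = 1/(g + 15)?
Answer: 22/3 ≈ 7.3333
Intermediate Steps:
F(g, d) = 1/(15 + g)
X = -⅙ (X = 1/(15 - 21) = 1/(-6) = -⅙ ≈ -0.16667)
-44*X = -44*(-⅙) = 22/3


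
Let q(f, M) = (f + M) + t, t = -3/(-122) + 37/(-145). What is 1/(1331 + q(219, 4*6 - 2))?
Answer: 17690/27804601 ≈ 0.00063623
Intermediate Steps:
t = -4079/17690 (t = -3*(-1/122) + 37*(-1/145) = 3/122 - 37/145 = -4079/17690 ≈ -0.23058)
q(f, M) = -4079/17690 + M + f (q(f, M) = (f + M) - 4079/17690 = (M + f) - 4079/17690 = -4079/17690 + M + f)
1/(1331 + q(219, 4*6 - 2)) = 1/(1331 + (-4079/17690 + (4*6 - 2) + 219)) = 1/(1331 + (-4079/17690 + (24 - 2) + 219)) = 1/(1331 + (-4079/17690 + 22 + 219)) = 1/(1331 + 4259211/17690) = 1/(27804601/17690) = 17690/27804601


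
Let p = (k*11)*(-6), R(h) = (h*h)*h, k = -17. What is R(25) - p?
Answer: 14503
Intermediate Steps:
R(h) = h³ (R(h) = h²*h = h³)
p = 1122 (p = -17*11*(-6) = -187*(-6) = 1122)
R(25) - p = 25³ - 1*1122 = 15625 - 1122 = 14503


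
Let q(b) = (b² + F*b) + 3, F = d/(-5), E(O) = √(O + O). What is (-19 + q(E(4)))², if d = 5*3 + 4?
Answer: 4488/25 + 608*√2/5 ≈ 351.49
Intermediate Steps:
d = 19 (d = 15 + 4 = 19)
E(O) = √2*√O (E(O) = √(2*O) = √2*√O)
F = -19/5 (F = 19/(-5) = 19*(-⅕) = -19/5 ≈ -3.8000)
q(b) = 3 + b² - 19*b/5 (q(b) = (b² - 19*b/5) + 3 = 3 + b² - 19*b/5)
(-19 + q(E(4)))² = (-19 + (3 + (√2*√4)² - 19*√2*√4/5))² = (-19 + (3 + (√2*2)² - 19*√2*2/5))² = (-19 + (3 + (2*√2)² - 38*√2/5))² = (-19 + (3 + 8 - 38*√2/5))² = (-19 + (11 - 38*√2/5))² = (-8 - 38*√2/5)²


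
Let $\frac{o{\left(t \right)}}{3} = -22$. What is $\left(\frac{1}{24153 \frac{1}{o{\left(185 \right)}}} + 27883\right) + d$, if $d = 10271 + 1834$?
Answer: $\frac{321943366}{8051} \approx 39988.0$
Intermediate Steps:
$o{\left(t \right)} = -66$ ($o{\left(t \right)} = 3 \left(-22\right) = -66$)
$d = 12105$
$\left(\frac{1}{24153 \frac{1}{o{\left(185 \right)}}} + 27883\right) + d = \left(\frac{1}{24153 \frac{1}{-66}} + 27883\right) + 12105 = \left(\frac{1}{24153 \left(- \frac{1}{66}\right)} + 27883\right) + 12105 = \left(\frac{1}{- \frac{8051}{22}} + 27883\right) + 12105 = \left(- \frac{22}{8051} + 27883\right) + 12105 = \frac{224486011}{8051} + 12105 = \frac{321943366}{8051}$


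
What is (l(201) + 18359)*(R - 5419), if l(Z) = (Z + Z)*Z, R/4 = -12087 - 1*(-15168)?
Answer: 684706705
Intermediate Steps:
R = 12324 (R = 4*(-12087 - 1*(-15168)) = 4*(-12087 + 15168) = 4*3081 = 12324)
l(Z) = 2*Z**2 (l(Z) = (2*Z)*Z = 2*Z**2)
(l(201) + 18359)*(R - 5419) = (2*201**2 + 18359)*(12324 - 5419) = (2*40401 + 18359)*6905 = (80802 + 18359)*6905 = 99161*6905 = 684706705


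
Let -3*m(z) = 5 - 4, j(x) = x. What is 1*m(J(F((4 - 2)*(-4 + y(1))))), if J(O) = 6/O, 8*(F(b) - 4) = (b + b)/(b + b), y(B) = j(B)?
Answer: -⅓ ≈ -0.33333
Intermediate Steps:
y(B) = B
F(b) = 33/8 (F(b) = 4 + ((b + b)/(b + b))/8 = 4 + ((2*b)/((2*b)))/8 = 4 + ((2*b)*(1/(2*b)))/8 = 4 + (⅛)*1 = 4 + ⅛ = 33/8)
m(z) = -⅓ (m(z) = -(5 - 4)/3 = -⅓*1 = -⅓)
1*m(J(F((4 - 2)*(-4 + y(1))))) = 1*(-⅓) = -⅓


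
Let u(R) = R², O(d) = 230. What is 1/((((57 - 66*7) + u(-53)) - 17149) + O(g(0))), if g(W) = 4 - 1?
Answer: -1/14515 ≈ -6.8894e-5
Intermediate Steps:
g(W) = 3
1/((((57 - 66*7) + u(-53)) - 17149) + O(g(0))) = 1/((((57 - 66*7) + (-53)²) - 17149) + 230) = 1/((((57 - 462) + 2809) - 17149) + 230) = 1/(((-405 + 2809) - 17149) + 230) = 1/((2404 - 17149) + 230) = 1/(-14745 + 230) = 1/(-14515) = -1/14515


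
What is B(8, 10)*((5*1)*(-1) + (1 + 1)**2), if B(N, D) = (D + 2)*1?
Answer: -12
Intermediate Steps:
B(N, D) = 2 + D (B(N, D) = (2 + D)*1 = 2 + D)
B(8, 10)*((5*1)*(-1) + (1 + 1)**2) = (2 + 10)*((5*1)*(-1) + (1 + 1)**2) = 12*(5*(-1) + 2**2) = 12*(-5 + 4) = 12*(-1) = -12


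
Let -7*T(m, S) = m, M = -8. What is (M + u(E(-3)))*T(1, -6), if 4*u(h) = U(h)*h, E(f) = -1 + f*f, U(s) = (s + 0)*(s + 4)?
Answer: -184/7 ≈ -26.286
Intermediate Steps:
U(s) = s*(4 + s)
T(m, S) = -m/7
E(f) = -1 + f²
u(h) = h²*(4 + h)/4 (u(h) = ((h*(4 + h))*h)/4 = (h²*(4 + h))/4 = h²*(4 + h)/4)
(M + u(E(-3)))*T(1, -6) = (-8 + (-1 + (-3)²)²*(4 + (-1 + (-3)²))/4)*(-⅐*1) = (-8 + (-1 + 9)²*(4 + (-1 + 9))/4)*(-⅐) = (-8 + (¼)*8²*(4 + 8))*(-⅐) = (-8 + (¼)*64*12)*(-⅐) = (-8 + 192)*(-⅐) = 184*(-⅐) = -184/7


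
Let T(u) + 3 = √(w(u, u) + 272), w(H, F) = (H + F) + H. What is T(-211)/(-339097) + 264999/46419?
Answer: 29953501720/5246847881 - 19*I/339097 ≈ 5.7089 - 5.6031e-5*I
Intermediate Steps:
w(H, F) = F + 2*H (w(H, F) = (F + H) + H = F + 2*H)
T(u) = -3 + √(272 + 3*u) (T(u) = -3 + √((u + 2*u) + 272) = -3 + √(3*u + 272) = -3 + √(272 + 3*u))
T(-211)/(-339097) + 264999/46419 = (-3 + √(272 + 3*(-211)))/(-339097) + 264999/46419 = (-3 + √(272 - 633))*(-1/339097) + 264999*(1/46419) = (-3 + √(-361))*(-1/339097) + 88333/15473 = (-3 + 19*I)*(-1/339097) + 88333/15473 = (3/339097 - 19*I/339097) + 88333/15473 = 29953501720/5246847881 - 19*I/339097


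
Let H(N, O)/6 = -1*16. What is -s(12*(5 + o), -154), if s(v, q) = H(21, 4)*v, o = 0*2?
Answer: 5760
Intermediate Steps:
H(N, O) = -96 (H(N, O) = 6*(-1*16) = 6*(-16) = -96)
o = 0
s(v, q) = -96*v
-s(12*(5 + o), -154) = -(-96)*12*(5 + 0) = -(-96)*12*5 = -(-96)*60 = -1*(-5760) = 5760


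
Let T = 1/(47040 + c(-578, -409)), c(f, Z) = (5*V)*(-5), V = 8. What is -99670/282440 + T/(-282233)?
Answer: -1432192217777/4058476672040 ≈ -0.35289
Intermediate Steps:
c(f, Z) = -200 (c(f, Z) = (5*8)*(-5) = 40*(-5) = -200)
T = 1/46840 (T = 1/(47040 - 200) = 1/46840 ≈ 2.1349e-5)
-99670/282440 + T/(-282233) = -99670/282440 + (1/46840)/(-282233) = -99670*1/282440 + (1/46840)*(-1/282233) = -9967/28244 - 1/13219793720 = -1432192217777/4058476672040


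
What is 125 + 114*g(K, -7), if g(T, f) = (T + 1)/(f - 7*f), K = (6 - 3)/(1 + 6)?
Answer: 6315/49 ≈ 128.88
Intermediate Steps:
K = 3/7 ≈ 0.42857
g(T, f) = -(1 + T)/(6*f) (g(T, f) = (1 + T)/((-6*f)) = (1 + T)*(-1/(6*f)) = -(1 + T)/(6*f))
125 + 114*g(K, -7) = 125 + 114*((⅙)*(-1 - 1*3/7)/(-7)) = 125 + 114*((⅙)*(-⅐)*(-1 - 3/7)) = 125 + 114*((⅙)*(-⅐)*(-10/7)) = 125 + 114*(5/147) = 125 + 190/49 = 6315/49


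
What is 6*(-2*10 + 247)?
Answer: 1362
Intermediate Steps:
6*(-2*10 + 247) = 6*(-20 + 247) = 6*227 = 1362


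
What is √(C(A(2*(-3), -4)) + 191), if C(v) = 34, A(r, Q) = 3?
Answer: 15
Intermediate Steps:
√(C(A(2*(-3), -4)) + 191) = √(34 + 191) = √225 = 15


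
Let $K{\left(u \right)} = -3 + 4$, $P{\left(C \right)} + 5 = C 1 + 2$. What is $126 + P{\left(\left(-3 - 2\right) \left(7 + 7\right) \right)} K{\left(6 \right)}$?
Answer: $53$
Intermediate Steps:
$P{\left(C \right)} = -3 + C$ ($P{\left(C \right)} = -5 + \left(C 1 + 2\right) = -5 + \left(C + 2\right) = -5 + \left(2 + C\right) = -3 + C$)
$K{\left(u \right)} = 1$
$126 + P{\left(\left(-3 - 2\right) \left(7 + 7\right) \right)} K{\left(6 \right)} = 126 + \left(-3 + \left(-3 - 2\right) \left(7 + 7\right)\right) 1 = 126 + \left(-3 - 70\right) 1 = 126 - 73 = 53$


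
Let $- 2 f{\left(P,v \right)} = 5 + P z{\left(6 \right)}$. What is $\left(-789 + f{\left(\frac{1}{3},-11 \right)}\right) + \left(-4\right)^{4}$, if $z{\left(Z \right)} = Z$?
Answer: $- \frac{1073}{2} \approx -536.5$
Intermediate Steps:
$f{\left(P,v \right)} = - \frac{5}{2} - 3 P$ ($f{\left(P,v \right)} = - \frac{5 + P 6}{2} = - \frac{5 + 6 P}{2} = - \frac{5}{2} - 3 P$)
$\left(-789 + f{\left(\frac{1}{3},-11 \right)}\right) + \left(-4\right)^{4} = \left(-789 - \left(\frac{5}{2} + \frac{3}{3}\right)\right) + \left(-4\right)^{4} = \left(-789 - \frac{7}{2}\right) + 256 = - \frac{1585}{2} + 256 = - \frac{1073}{2}$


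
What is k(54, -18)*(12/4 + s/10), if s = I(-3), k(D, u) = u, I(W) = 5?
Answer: -63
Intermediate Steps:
s = 5
k(54, -18)*(12/4 + s/10) = -18*(12/4 + 5/10) = -18*(12*(¼) + 5*(⅒)) = -18*(3 + ½) = -18*7/2 = -63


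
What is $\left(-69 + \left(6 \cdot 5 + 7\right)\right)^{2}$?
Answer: $1024$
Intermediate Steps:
$\left(-69 + \left(6 \cdot 5 + 7\right)\right)^{2} = \left(-69 + \left(30 + 7\right)\right)^{2} = \left(-69 + 37\right)^{2} = \left(-32\right)^{2} = 1024$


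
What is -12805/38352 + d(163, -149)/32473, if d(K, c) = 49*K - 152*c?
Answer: 759096755/1245404496 ≈ 0.60952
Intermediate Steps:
d(K, c) = -152*c + 49*K
-12805/38352 + d(163, -149)/32473 = -12805/38352 + (-152*(-149) + 49*163)/32473 = -12805*1/38352 + (22648 + 7987)*(1/32473) = -12805/38352 + 30635*(1/32473) = -12805/38352 + 30635/32473 = 759096755/1245404496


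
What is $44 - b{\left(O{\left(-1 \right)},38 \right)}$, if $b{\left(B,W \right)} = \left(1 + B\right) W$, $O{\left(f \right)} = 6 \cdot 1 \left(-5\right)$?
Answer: $1146$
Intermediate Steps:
$O{\left(f \right)} = -30$ ($O{\left(f \right)} = 6 \left(-5\right) = -30$)
$b{\left(B,W \right)} = W \left(1 + B\right)$
$44 - b{\left(O{\left(-1 \right)},38 \right)} = 44 - 38 \left(1 - 30\right) = 44 - 38 \left(-29\right) = 44 - -1102 = 44 + 1102 = 1146$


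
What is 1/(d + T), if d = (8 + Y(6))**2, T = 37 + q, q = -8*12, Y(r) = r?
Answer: 1/137 ≈ 0.0072993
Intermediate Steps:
q = -96
T = -59 (T = 37 - 96 = -59)
d = 196 (d = (8 + 6)**2 = 14**2 = 196)
1/(d + T) = 1/(196 - 59) = 1/137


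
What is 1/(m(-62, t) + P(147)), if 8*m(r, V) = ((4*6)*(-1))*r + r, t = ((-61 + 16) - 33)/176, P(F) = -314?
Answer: -4/543 ≈ -0.0073665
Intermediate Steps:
t = -39/88 (t = (-45 - 33)*(1/176) = -78*1/176 = -39/88 ≈ -0.44318)
m(r, V) = -23*r/8 (m(r, V) = (((4*6)*(-1))*r + r)/8 = ((24*(-1))*r + r)/8 = (-24*r + r)/8 = (-23*r)/8 = -23*r/8)
1/(m(-62, t) + P(147)) = 1/(-23/8*(-62) - 314) = 1/(713/4 - 314) = 1/(-543/4) = -4/543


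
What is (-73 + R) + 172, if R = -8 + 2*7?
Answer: 105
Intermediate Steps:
R = 6 (R = -8 + 14 = 6)
(-73 + R) + 172 = (-73 + 6) + 172 = -67 + 172 = 105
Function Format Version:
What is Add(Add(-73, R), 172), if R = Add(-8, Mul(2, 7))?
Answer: 105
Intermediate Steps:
R = 6 (R = Add(-8, 14) = 6)
Add(Add(-73, R), 172) = Add(Add(-73, 6), 172) = Add(-67, 172) = 105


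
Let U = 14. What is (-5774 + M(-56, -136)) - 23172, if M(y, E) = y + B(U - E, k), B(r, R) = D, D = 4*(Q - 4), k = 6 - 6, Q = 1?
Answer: -29014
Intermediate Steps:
k = 0
D = -12 (D = 4*(1 - 4) = 4*(-3) = -12)
B(r, R) = -12
M(y, E) = -12 + y (M(y, E) = y - 12 = -12 + y)
(-5774 + M(-56, -136)) - 23172 = (-5774 + (-12 - 56)) - 23172 = (-5774 - 68) - 23172 = -5842 - 23172 = -29014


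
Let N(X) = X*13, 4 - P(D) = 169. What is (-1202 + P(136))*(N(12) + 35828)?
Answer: -49190128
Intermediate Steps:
P(D) = -165 (P(D) = 4 - 1*169 = 4 - 169 = -165)
N(X) = 13*X
(-1202 + P(136))*(N(12) + 35828) = (-1202 - 165)*(13*12 + 35828) = -1367*(156 + 35828) = -1367*35984 = -49190128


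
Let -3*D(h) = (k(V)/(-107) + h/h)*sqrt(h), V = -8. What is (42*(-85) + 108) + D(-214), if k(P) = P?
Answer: -3462 - 115*I*sqrt(214)/321 ≈ -3462.0 - 5.2408*I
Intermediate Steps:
D(h) = -115*sqrt(h)/321 (D(h) = -(-8/(-107) + h/h)*sqrt(h)/3 = -(-8*(-1/107) + 1)*sqrt(h)/3 = -(8/107 + 1)*sqrt(h)/3 = -115*sqrt(h)/321)
(42*(-85) + 108) + D(-214) = (42*(-85) + 108) - 115*I*sqrt(214)/321 = (-3570 + 108) - 115*I*sqrt(214)/321 = -3462 - 115*I*sqrt(214)/321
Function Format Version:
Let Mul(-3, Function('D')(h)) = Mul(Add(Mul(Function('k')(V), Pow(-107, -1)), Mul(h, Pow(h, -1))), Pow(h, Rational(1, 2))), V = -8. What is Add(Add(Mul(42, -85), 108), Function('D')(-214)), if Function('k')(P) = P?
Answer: Add(-3462, Mul(Rational(-115, 321), I, Pow(214, Rational(1, 2)))) ≈ Add(-3462.0, Mul(-5.2408, I))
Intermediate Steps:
Function('D')(h) = Mul(Rational(-115, 321), Pow(h, Rational(1, 2))) (Function('D')(h) = Mul(Rational(-1, 3), Mul(Add(Mul(-8, Pow(-107, -1)), Mul(h, Pow(h, -1))), Pow(h, Rational(1, 2)))) = Mul(Rational(-1, 3), Mul(Add(Mul(-8, Rational(-1, 107)), 1), Pow(h, Rational(1, 2)))) = Mul(Rational(-1, 3), Mul(Add(Rational(8, 107), 1), Pow(h, Rational(1, 2)))) = Mul(Rational(-1, 3), Mul(Rational(115, 107), Pow(h, Rational(1, 2)))) = Mul(Rational(-115, 321), Pow(h, Rational(1, 2))))
Add(Add(Mul(42, -85), 108), Function('D')(-214)) = Add(Add(Mul(42, -85), 108), Mul(Rational(-115, 321), Pow(-214, Rational(1, 2)))) = Add(Add(-3570, 108), Mul(Rational(-115, 321), Mul(I, Pow(214, Rational(1, 2))))) = Add(-3462, Mul(Rational(-115, 321), I, Pow(214, Rational(1, 2))))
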